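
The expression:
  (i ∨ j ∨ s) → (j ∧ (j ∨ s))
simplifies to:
j ∨ (¬i ∧ ¬s)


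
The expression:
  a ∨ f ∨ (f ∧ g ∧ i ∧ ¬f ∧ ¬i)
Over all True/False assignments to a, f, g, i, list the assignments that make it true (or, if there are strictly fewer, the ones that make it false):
is false only for:
  a=False, f=False, g=False, i=False;
  a=False, f=False, g=False, i=True;
  a=False, f=False, g=True, i=False;
  a=False, f=False, g=True, i=True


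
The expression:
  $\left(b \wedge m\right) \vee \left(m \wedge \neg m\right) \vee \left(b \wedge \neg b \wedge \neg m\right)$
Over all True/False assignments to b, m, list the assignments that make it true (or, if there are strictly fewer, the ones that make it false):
is true only for:
  b=True, m=True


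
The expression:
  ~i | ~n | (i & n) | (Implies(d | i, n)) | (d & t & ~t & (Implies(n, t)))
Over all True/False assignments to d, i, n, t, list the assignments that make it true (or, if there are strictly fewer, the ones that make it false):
is always true.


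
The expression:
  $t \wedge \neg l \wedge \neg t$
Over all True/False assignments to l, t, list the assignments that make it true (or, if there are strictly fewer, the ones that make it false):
is never true.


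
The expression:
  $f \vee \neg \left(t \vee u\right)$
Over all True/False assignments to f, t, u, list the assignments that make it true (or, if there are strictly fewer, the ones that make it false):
is false only for:
  f=False, t=False, u=True;
  f=False, t=True, u=False;
  f=False, t=True, u=True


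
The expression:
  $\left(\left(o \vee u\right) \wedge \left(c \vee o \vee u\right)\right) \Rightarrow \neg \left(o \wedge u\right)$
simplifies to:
$\neg o \vee \neg u$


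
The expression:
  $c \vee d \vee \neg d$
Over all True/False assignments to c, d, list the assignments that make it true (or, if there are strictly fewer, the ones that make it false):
is always true.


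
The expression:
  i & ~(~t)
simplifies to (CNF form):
i & t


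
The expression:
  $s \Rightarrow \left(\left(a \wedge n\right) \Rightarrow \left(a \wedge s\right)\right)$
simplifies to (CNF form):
$\text{True}$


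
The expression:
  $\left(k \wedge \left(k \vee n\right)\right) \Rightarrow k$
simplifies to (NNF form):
$\text{True}$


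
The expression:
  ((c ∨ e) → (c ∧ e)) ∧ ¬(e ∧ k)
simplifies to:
(¬c ∧ ¬e) ∨ (c ∧ e ∧ ¬k)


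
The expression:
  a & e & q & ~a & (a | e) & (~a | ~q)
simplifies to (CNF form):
False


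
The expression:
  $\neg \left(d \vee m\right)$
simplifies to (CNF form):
$\neg d \wedge \neg m$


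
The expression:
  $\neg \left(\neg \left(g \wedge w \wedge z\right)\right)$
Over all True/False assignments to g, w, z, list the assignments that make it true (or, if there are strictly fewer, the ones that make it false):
is true only for:
  g=True, w=True, z=True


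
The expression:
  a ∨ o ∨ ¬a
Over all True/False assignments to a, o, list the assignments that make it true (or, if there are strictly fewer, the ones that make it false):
is always true.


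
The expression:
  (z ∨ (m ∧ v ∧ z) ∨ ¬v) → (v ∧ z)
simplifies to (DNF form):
v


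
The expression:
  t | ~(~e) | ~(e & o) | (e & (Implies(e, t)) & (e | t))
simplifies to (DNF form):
True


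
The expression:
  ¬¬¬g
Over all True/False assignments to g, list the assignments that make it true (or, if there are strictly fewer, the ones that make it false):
is true only for:
  g=False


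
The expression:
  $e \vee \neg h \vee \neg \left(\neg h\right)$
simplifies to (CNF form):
$\text{True}$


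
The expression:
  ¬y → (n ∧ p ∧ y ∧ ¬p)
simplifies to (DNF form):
y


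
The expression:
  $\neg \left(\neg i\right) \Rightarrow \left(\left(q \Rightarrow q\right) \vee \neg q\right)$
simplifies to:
$\text{True}$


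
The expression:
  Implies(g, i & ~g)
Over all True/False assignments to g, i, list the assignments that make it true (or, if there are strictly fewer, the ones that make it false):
is true only for:
  g=False, i=False;
  g=False, i=True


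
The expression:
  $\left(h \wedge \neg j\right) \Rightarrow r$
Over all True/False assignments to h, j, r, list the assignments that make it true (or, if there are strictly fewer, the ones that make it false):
is false only for:
  h=True, j=False, r=False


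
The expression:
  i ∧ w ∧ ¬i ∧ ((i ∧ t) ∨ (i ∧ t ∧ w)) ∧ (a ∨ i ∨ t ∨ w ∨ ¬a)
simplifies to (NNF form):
False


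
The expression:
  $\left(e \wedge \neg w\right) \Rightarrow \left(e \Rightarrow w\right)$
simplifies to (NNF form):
$w \vee \neg e$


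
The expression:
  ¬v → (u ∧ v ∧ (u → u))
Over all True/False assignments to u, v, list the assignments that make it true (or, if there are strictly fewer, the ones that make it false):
is true only for:
  u=False, v=True;
  u=True, v=True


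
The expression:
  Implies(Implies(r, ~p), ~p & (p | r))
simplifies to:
r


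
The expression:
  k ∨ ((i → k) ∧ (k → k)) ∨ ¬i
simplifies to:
k ∨ ¬i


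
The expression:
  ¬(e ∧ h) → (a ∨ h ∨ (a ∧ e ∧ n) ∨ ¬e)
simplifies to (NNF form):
a ∨ h ∨ ¬e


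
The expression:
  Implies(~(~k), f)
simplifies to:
f | ~k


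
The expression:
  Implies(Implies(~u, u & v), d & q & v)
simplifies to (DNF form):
~u | (d & q & v)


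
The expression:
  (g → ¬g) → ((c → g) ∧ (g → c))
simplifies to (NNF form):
g ∨ ¬c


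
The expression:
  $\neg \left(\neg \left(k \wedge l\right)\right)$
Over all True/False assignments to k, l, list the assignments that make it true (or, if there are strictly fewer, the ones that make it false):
is true only for:
  k=True, l=True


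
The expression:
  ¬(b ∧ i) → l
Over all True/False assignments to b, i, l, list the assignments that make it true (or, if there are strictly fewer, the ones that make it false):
is false only for:
  b=False, i=False, l=False;
  b=False, i=True, l=False;
  b=True, i=False, l=False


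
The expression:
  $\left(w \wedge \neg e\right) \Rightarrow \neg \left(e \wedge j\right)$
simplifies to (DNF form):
$\text{True}$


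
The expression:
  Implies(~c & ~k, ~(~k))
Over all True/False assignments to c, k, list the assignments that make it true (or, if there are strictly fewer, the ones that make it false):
is false only for:
  c=False, k=False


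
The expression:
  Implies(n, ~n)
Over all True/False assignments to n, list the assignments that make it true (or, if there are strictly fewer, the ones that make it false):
is true only for:
  n=False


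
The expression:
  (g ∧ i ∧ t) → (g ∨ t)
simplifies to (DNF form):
True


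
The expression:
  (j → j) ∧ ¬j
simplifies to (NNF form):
¬j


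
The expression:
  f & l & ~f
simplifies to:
False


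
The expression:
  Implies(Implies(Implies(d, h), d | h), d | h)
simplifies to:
True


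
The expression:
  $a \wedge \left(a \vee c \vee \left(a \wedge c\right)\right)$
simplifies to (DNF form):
$a$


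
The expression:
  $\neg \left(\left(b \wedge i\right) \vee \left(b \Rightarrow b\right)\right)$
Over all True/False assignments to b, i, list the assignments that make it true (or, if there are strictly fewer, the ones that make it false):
is never true.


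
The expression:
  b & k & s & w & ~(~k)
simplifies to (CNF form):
b & k & s & w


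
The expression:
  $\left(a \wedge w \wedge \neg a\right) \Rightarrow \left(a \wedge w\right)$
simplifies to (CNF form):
$\text{True}$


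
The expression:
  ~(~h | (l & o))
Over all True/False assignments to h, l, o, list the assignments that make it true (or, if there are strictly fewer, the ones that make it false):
is true only for:
  h=True, l=False, o=False;
  h=True, l=False, o=True;
  h=True, l=True, o=False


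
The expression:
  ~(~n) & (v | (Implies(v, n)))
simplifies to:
n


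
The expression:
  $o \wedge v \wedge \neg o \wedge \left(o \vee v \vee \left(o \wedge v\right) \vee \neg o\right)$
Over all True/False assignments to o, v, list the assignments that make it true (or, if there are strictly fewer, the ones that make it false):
is never true.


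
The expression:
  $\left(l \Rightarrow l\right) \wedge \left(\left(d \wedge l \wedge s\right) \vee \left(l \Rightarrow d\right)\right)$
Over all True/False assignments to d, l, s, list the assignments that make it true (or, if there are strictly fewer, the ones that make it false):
is false only for:
  d=False, l=True, s=False;
  d=False, l=True, s=True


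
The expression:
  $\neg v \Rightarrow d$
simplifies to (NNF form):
$d \vee v$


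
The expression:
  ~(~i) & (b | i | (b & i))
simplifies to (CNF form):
i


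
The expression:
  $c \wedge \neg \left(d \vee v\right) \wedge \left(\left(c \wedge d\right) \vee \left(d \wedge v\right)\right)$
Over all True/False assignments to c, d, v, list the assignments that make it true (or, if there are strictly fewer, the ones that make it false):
is never true.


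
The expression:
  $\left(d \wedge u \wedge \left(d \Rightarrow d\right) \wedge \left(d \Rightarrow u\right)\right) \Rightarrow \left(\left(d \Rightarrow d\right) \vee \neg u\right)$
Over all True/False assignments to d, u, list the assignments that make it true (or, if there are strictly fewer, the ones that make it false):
is always true.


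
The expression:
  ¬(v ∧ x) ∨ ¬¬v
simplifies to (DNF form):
True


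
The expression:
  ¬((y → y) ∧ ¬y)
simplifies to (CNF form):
y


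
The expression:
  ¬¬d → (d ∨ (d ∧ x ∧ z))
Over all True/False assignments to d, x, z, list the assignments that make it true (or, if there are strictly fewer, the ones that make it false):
is always true.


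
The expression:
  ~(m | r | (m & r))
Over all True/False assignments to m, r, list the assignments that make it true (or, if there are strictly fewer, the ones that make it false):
is true only for:
  m=False, r=False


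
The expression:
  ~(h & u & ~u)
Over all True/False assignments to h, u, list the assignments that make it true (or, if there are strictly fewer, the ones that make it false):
is always true.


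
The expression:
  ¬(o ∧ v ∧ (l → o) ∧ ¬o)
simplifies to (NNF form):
True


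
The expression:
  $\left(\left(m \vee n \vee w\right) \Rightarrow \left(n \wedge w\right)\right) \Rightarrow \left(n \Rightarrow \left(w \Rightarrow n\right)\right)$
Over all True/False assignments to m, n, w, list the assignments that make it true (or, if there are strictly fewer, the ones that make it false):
is always true.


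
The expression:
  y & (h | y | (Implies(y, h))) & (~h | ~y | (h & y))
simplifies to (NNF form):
y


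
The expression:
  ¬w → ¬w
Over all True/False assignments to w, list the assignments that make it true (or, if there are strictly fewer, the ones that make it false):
is always true.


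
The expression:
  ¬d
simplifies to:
¬d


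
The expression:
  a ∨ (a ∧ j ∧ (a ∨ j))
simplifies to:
a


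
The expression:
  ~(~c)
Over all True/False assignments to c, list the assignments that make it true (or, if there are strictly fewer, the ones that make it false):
is true only for:
  c=True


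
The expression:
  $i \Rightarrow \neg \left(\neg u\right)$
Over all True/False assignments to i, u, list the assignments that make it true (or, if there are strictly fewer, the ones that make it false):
is false only for:
  i=True, u=False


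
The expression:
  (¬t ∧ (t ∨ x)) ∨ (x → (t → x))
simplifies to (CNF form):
True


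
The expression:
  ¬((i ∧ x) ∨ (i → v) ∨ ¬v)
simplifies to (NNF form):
False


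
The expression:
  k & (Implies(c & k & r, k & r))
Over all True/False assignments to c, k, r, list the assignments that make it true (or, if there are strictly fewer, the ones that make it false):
is true only for:
  c=False, k=True, r=False;
  c=False, k=True, r=True;
  c=True, k=True, r=False;
  c=True, k=True, r=True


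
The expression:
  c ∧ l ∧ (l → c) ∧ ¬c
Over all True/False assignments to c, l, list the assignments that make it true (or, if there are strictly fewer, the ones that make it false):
is never true.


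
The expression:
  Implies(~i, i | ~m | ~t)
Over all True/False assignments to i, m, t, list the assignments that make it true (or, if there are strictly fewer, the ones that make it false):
is false only for:
  i=False, m=True, t=True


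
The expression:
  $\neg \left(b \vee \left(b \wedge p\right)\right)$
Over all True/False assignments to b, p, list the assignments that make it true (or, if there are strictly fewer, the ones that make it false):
is true only for:
  b=False, p=False;
  b=False, p=True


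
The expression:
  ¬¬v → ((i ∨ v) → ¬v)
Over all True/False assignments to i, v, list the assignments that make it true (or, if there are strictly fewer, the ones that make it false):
is true only for:
  i=False, v=False;
  i=True, v=False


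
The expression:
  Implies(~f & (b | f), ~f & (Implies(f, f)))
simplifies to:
True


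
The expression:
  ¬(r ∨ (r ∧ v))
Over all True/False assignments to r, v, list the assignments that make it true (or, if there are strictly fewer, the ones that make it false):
is true only for:
  r=False, v=False;
  r=False, v=True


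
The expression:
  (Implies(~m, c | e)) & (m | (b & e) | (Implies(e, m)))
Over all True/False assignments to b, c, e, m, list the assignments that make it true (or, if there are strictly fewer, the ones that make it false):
is false only for:
  b=False, c=False, e=False, m=False;
  b=False, c=False, e=True, m=False;
  b=False, c=True, e=True, m=False;
  b=True, c=False, e=False, m=False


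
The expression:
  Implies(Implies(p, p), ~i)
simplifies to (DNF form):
~i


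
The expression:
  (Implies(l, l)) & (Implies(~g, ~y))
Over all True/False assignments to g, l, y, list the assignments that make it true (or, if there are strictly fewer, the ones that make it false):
is false only for:
  g=False, l=False, y=True;
  g=False, l=True, y=True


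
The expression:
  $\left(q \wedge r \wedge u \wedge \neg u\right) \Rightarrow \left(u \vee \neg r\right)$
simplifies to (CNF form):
$\text{True}$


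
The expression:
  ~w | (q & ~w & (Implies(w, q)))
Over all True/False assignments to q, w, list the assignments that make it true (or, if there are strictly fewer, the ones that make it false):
is true only for:
  q=False, w=False;
  q=True, w=False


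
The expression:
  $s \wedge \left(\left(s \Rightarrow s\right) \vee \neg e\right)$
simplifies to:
$s$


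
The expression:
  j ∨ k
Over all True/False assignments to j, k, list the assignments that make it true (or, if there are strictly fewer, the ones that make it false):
is false only for:
  j=False, k=False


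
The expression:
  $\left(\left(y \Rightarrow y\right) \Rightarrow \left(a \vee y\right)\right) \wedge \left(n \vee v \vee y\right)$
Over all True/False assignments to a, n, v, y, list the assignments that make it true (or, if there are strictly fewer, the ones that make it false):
is false only for:
  a=False, n=False, v=False, y=False;
  a=False, n=False, v=True, y=False;
  a=False, n=True, v=False, y=False;
  a=False, n=True, v=True, y=False;
  a=True, n=False, v=False, y=False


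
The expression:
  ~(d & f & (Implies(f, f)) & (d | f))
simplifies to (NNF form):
~d | ~f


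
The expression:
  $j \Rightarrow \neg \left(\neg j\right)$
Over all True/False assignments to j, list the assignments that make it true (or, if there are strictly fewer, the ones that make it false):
is always true.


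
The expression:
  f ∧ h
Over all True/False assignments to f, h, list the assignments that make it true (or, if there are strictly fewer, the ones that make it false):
is true only for:
  f=True, h=True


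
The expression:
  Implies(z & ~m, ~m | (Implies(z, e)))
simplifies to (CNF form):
True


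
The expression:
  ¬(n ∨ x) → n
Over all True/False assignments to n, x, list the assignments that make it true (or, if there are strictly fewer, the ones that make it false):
is false only for:
  n=False, x=False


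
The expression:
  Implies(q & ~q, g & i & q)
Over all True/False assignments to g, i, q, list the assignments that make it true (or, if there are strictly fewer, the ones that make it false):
is always true.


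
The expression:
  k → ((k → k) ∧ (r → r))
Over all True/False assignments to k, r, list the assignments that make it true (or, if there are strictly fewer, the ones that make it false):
is always true.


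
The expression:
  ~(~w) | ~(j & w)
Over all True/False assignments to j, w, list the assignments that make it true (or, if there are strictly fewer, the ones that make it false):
is always true.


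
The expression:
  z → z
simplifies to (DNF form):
True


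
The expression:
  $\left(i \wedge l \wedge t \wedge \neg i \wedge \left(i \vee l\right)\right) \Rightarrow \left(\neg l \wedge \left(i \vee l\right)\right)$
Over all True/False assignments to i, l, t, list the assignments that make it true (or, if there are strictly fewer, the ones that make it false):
is always true.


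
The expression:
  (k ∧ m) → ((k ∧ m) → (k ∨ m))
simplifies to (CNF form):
True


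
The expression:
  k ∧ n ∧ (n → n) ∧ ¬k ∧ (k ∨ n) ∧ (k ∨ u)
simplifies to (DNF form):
False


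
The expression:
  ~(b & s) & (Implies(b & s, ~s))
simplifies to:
~b | ~s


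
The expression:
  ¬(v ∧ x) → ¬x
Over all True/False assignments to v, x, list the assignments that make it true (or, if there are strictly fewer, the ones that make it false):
is false only for:
  v=False, x=True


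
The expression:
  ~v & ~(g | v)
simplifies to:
~g & ~v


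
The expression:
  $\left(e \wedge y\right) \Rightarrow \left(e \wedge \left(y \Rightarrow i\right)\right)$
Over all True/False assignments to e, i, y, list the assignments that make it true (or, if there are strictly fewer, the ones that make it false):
is false only for:
  e=True, i=False, y=True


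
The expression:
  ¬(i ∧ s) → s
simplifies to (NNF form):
s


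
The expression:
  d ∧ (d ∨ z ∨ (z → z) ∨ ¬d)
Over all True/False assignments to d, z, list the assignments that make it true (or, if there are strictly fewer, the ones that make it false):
is true only for:
  d=True, z=False;
  d=True, z=True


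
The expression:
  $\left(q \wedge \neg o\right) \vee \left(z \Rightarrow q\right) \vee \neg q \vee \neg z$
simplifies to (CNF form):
$\text{True}$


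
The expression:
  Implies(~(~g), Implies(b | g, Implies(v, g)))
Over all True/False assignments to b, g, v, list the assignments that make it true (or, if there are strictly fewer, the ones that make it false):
is always true.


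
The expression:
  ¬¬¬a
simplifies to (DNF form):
¬a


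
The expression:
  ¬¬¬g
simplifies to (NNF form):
¬g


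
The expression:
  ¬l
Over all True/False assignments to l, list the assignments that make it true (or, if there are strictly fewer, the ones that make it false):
is true only for:
  l=False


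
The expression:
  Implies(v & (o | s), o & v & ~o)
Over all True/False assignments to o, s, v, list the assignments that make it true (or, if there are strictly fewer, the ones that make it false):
is false only for:
  o=False, s=True, v=True;
  o=True, s=False, v=True;
  o=True, s=True, v=True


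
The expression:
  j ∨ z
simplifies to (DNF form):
j ∨ z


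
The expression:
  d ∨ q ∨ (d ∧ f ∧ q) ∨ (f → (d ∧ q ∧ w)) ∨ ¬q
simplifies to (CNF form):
True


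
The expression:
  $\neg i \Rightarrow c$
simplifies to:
$c \vee i$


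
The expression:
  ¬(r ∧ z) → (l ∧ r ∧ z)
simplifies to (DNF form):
r ∧ z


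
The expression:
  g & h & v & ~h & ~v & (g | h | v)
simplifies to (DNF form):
False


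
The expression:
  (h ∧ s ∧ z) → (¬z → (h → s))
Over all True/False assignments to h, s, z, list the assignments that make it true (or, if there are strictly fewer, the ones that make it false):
is always true.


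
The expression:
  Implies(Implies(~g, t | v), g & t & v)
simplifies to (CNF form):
(g | ~v) & (t | ~g) & (v | ~t)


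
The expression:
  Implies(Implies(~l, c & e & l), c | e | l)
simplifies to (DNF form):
True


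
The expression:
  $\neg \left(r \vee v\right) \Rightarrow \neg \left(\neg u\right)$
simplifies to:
$r \vee u \vee v$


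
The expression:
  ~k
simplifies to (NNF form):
~k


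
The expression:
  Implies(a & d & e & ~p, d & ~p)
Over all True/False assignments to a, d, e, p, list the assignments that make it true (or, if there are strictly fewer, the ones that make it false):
is always true.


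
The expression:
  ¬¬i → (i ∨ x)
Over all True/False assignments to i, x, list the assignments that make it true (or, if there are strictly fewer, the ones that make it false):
is always true.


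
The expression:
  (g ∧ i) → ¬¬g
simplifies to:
True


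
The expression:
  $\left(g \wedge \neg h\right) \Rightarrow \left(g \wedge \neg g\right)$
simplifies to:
$h \vee \neg g$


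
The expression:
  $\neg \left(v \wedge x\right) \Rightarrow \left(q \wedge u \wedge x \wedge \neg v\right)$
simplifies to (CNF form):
$x \wedge \left(q \vee v\right) \wedge \left(u \vee v\right)$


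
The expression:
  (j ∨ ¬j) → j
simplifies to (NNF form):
j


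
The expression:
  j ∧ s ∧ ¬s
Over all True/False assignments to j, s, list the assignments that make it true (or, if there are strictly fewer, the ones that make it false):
is never true.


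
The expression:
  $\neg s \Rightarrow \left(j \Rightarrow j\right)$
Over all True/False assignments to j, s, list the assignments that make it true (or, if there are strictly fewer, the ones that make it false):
is always true.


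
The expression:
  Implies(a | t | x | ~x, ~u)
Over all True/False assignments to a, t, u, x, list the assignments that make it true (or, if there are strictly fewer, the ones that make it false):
is true only for:
  a=False, t=False, u=False, x=False;
  a=False, t=False, u=False, x=True;
  a=False, t=True, u=False, x=False;
  a=False, t=True, u=False, x=True;
  a=True, t=False, u=False, x=False;
  a=True, t=False, u=False, x=True;
  a=True, t=True, u=False, x=False;
  a=True, t=True, u=False, x=True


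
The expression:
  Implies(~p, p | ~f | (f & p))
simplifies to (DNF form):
p | ~f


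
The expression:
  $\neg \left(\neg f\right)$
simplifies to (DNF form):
$f$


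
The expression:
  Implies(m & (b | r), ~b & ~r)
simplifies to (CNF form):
(~b | ~m) & (~m | ~r)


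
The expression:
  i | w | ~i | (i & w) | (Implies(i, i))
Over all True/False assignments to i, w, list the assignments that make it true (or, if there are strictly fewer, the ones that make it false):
is always true.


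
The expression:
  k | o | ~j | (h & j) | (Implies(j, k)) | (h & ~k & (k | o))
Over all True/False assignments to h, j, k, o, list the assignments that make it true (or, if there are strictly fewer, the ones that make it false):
is false only for:
  h=False, j=True, k=False, o=False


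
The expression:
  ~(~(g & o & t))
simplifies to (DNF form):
g & o & t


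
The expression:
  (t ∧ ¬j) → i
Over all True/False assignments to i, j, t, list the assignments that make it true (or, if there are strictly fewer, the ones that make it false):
is false only for:
  i=False, j=False, t=True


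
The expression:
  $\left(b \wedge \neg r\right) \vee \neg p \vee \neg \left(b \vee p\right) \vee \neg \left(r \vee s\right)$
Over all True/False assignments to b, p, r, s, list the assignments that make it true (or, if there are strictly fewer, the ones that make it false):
is false only for:
  b=False, p=True, r=False, s=True;
  b=False, p=True, r=True, s=False;
  b=False, p=True, r=True, s=True;
  b=True, p=True, r=True, s=False;
  b=True, p=True, r=True, s=True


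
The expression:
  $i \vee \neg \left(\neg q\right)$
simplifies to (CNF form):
$i \vee q$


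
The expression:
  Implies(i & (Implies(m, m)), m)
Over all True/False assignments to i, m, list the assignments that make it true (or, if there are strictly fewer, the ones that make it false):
is false only for:
  i=True, m=False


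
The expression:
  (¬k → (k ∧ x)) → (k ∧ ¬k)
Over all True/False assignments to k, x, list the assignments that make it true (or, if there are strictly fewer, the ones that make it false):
is true only for:
  k=False, x=False;
  k=False, x=True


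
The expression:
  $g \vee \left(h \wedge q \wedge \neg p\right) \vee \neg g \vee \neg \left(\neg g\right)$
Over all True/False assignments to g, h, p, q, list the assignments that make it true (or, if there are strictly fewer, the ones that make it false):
is always true.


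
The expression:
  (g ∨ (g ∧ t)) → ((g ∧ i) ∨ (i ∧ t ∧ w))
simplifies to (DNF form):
i ∨ ¬g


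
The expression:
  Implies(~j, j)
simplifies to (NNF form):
j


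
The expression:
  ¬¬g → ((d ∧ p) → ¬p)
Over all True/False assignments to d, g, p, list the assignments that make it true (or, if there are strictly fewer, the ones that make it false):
is false only for:
  d=True, g=True, p=True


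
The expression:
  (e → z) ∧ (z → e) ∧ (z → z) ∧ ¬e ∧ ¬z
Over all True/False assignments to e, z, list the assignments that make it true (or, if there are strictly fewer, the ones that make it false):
is true only for:
  e=False, z=False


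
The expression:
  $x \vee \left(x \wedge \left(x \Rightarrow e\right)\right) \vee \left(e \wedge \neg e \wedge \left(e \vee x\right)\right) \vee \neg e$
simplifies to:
$x \vee \neg e$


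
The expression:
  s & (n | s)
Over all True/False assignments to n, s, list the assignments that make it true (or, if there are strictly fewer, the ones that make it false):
is true only for:
  n=False, s=True;
  n=True, s=True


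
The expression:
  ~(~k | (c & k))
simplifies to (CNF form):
k & ~c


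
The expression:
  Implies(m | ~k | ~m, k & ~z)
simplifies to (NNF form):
k & ~z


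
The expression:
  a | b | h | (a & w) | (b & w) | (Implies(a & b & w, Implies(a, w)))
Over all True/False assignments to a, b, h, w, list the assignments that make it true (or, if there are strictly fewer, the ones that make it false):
is always true.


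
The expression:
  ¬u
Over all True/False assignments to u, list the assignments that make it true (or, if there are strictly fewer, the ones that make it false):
is true only for:
  u=False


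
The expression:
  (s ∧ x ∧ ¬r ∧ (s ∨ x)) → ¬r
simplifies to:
True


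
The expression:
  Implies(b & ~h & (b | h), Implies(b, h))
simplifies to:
h | ~b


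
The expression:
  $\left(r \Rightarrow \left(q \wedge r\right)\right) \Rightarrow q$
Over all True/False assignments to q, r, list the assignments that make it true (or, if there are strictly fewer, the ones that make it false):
is false only for:
  q=False, r=False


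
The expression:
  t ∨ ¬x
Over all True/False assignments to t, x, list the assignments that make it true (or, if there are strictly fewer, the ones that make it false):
is false only for:
  t=False, x=True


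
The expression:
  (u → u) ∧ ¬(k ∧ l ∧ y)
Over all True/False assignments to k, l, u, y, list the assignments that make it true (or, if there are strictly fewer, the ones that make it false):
is false only for:
  k=True, l=True, u=False, y=True;
  k=True, l=True, u=True, y=True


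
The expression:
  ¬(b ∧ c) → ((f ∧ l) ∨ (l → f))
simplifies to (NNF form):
f ∨ (b ∧ c) ∨ ¬l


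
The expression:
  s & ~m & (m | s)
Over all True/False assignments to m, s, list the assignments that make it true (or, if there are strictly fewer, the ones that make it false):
is true only for:
  m=False, s=True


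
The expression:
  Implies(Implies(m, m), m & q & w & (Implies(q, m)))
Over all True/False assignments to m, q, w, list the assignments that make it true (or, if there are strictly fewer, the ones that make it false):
is true only for:
  m=True, q=True, w=True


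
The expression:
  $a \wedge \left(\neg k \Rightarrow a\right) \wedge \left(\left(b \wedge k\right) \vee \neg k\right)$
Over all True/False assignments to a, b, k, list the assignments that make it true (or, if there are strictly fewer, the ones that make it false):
is true only for:
  a=True, b=False, k=False;
  a=True, b=True, k=False;
  a=True, b=True, k=True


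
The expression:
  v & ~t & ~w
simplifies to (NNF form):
v & ~t & ~w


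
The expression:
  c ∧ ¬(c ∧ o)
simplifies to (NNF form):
c ∧ ¬o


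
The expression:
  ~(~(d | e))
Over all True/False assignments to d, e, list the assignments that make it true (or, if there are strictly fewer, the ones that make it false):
is false only for:
  d=False, e=False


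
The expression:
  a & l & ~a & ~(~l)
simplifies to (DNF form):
False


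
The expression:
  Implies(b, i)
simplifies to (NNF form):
i | ~b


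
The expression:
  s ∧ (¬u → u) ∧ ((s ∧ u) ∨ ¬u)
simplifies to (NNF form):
s ∧ u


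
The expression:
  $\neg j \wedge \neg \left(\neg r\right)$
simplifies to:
$r \wedge \neg j$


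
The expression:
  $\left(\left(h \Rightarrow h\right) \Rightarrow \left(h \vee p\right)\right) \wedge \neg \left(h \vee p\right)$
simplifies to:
$\text{False}$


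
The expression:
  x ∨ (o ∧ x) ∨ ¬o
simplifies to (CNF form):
x ∨ ¬o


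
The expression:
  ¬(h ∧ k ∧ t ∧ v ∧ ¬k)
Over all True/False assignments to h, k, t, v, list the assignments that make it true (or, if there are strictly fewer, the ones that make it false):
is always true.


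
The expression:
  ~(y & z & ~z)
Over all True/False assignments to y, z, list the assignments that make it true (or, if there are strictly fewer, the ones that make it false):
is always true.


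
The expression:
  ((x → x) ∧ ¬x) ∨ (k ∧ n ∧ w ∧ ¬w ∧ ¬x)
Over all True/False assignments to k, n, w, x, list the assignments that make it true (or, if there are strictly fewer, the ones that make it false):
is true only for:
  k=False, n=False, w=False, x=False;
  k=False, n=False, w=True, x=False;
  k=False, n=True, w=False, x=False;
  k=False, n=True, w=True, x=False;
  k=True, n=False, w=False, x=False;
  k=True, n=False, w=True, x=False;
  k=True, n=True, w=False, x=False;
  k=True, n=True, w=True, x=False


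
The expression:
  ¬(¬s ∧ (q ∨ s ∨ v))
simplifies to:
s ∨ (¬q ∧ ¬v)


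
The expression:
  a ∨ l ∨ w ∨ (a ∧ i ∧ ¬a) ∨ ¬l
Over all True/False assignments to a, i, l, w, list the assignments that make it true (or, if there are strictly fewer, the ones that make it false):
is always true.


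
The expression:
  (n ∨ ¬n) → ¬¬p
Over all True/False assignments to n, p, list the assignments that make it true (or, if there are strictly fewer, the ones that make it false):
is true only for:
  n=False, p=True;
  n=True, p=True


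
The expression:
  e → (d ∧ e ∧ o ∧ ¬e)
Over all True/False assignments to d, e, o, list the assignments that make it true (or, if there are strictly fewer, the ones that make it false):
is true only for:
  d=False, e=False, o=False;
  d=False, e=False, o=True;
  d=True, e=False, o=False;
  d=True, e=False, o=True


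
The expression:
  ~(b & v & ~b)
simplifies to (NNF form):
True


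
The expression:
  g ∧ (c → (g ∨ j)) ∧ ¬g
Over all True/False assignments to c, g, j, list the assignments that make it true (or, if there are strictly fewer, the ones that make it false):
is never true.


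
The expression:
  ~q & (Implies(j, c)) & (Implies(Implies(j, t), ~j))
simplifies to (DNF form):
(~j & ~q) | (c & ~q & ~t)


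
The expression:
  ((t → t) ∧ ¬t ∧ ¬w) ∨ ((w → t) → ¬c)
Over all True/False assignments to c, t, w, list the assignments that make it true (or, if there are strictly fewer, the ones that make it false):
is false only for:
  c=True, t=True, w=False;
  c=True, t=True, w=True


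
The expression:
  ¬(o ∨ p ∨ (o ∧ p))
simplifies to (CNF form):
¬o ∧ ¬p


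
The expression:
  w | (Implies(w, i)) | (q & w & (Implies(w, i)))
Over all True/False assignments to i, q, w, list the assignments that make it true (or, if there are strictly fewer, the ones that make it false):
is always true.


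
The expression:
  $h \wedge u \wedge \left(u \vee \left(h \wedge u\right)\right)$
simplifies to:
$h \wedge u$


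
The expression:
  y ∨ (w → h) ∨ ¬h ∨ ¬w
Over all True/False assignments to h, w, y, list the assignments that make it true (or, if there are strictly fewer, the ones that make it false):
is always true.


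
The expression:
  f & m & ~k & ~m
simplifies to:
False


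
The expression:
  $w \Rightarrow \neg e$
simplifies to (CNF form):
$\neg e \vee \neg w$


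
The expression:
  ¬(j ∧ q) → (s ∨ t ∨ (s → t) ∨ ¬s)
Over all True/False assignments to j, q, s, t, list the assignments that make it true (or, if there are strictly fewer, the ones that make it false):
is always true.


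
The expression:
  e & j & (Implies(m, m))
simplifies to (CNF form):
e & j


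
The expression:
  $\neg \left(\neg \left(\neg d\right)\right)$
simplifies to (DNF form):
$\neg d$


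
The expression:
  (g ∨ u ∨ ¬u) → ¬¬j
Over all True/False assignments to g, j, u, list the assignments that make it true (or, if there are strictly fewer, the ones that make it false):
is true only for:
  g=False, j=True, u=False;
  g=False, j=True, u=True;
  g=True, j=True, u=False;
  g=True, j=True, u=True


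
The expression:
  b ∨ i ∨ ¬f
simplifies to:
b ∨ i ∨ ¬f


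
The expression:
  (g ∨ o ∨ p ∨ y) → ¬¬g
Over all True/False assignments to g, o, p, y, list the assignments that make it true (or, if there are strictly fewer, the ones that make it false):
is false only for:
  g=False, o=False, p=False, y=True;
  g=False, o=False, p=True, y=False;
  g=False, o=False, p=True, y=True;
  g=False, o=True, p=False, y=False;
  g=False, o=True, p=False, y=True;
  g=False, o=True, p=True, y=False;
  g=False, o=True, p=True, y=True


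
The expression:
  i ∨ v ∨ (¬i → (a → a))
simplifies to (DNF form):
True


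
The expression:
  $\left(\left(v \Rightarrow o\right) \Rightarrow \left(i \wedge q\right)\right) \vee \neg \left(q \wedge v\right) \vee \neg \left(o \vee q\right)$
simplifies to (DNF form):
$i \vee \neg o \vee \neg q \vee \neg v$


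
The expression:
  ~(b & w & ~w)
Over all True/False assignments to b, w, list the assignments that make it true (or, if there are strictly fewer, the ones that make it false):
is always true.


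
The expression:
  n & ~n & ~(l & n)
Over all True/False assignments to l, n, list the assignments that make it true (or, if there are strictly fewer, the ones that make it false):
is never true.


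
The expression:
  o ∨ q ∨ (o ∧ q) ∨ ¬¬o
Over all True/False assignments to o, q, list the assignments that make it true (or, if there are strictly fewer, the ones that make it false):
is false only for:
  o=False, q=False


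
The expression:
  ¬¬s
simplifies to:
s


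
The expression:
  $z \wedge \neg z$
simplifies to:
$\text{False}$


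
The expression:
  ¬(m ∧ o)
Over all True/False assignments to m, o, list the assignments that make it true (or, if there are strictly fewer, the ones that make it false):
is false only for:
  m=True, o=True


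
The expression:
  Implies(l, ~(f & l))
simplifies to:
~f | ~l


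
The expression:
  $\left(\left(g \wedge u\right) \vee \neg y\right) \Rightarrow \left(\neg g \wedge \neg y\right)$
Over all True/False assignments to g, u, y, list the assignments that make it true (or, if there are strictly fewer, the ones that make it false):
is false only for:
  g=True, u=False, y=False;
  g=True, u=True, y=False;
  g=True, u=True, y=True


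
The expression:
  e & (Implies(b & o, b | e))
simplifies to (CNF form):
e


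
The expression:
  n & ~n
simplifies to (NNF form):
False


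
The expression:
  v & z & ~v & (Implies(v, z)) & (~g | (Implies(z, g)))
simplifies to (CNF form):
False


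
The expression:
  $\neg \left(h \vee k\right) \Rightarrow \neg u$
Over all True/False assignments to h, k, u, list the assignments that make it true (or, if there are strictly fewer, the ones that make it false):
is false only for:
  h=False, k=False, u=True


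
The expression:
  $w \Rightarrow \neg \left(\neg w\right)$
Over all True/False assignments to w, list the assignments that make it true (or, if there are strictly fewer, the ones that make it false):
is always true.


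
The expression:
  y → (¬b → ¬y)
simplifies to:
b ∨ ¬y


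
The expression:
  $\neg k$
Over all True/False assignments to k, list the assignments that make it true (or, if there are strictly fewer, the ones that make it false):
is true only for:
  k=False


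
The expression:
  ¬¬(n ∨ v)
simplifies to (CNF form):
n ∨ v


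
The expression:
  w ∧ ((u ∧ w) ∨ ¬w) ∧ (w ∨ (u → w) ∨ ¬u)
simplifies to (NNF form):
u ∧ w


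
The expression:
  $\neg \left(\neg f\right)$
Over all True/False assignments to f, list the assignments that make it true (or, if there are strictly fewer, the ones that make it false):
is true only for:
  f=True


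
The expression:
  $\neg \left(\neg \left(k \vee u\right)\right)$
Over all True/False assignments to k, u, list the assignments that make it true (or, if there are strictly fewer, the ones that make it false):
is false only for:
  k=False, u=False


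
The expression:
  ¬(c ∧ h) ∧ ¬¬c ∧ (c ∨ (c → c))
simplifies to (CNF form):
c ∧ ¬h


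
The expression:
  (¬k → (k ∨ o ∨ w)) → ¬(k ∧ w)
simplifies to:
¬k ∨ ¬w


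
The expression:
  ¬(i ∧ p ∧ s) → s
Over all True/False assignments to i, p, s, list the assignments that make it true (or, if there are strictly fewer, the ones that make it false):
is true only for:
  i=False, p=False, s=True;
  i=False, p=True, s=True;
  i=True, p=False, s=True;
  i=True, p=True, s=True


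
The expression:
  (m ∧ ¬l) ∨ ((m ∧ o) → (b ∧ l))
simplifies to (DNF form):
b ∨ ¬l ∨ ¬m ∨ ¬o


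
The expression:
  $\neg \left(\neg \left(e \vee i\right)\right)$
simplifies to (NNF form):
$e \vee i$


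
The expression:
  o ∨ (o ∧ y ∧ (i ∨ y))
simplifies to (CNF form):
o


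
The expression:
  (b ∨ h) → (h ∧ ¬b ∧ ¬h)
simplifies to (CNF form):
¬b ∧ ¬h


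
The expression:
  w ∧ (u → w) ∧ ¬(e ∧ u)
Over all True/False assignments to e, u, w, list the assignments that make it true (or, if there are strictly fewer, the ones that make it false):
is true only for:
  e=False, u=False, w=True;
  e=False, u=True, w=True;
  e=True, u=False, w=True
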